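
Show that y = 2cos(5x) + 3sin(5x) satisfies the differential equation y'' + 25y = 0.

Verification:
y'' = -50cos(5x) - 75sin(5x)
y'' + 25y = 0 ✓

Yes, it is a solution.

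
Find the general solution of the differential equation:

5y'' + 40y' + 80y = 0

Characteristic equation: 5r² + 40r + 80 = 0
Divide by 5: r² + 8r + 16 = 0
Factored: (r + 4)² = 0
Repeated root: r = -4
General solution: y = (C₁ + C₂x)e^(-4x)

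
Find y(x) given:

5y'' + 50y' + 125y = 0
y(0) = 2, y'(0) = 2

General solution: y = (C₁ + C₂x)e^(-5x)
Repeated root r = -5
Applying ICs: C₁ = 2, C₂ = 12
Particular solution: y = (2 + 12x)e^(-5x)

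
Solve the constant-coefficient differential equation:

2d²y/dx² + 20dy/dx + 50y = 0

Characteristic equation: 2r² + 20r + 50 = 0
Divide by 2: r² + 10r + 25 = 0
Factored: (r + 5)² = 0
Repeated root: r = -5
General solution: y = (C₁ + C₂x)e^(-5x)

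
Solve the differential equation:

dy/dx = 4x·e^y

Separating variables and integrating:
-e^(-y) = 2x² + C

General solution: y = -ln(C - 2x²)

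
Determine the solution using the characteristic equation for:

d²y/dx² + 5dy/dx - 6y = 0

Characteristic equation: r² + 5r - 6 = 0
Roots: r = 1, -6 (distinct real)
General solution: y = C₁e^x + C₂e^(-6x)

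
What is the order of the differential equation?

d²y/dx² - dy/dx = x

The order is 2 (highest derivative is of order 2).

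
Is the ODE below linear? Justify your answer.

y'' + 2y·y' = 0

No. Nonlinear (product y·y')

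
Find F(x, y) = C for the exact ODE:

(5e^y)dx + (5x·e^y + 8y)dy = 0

Verify exactness: ∂M/∂y = ∂N/∂x ✓
Find F(x,y) such that ∂F/∂x = M, ∂F/∂y = N
Solution: 5x·e^y + 4y² = C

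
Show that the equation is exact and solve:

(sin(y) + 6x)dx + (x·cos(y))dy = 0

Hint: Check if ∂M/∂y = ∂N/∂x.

Verify exactness: ∂M/∂y = ∂N/∂x ✓
Find F(x,y) such that ∂F/∂x = M, ∂F/∂y = N
Solution: x·sin(y) + 3x² = C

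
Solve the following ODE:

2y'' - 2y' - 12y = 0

Characteristic equation: 2r² - 2r - 12 = 0
Divide by 2: r² - r - 6 = 0
Roots: r = 3, -2 (distinct real)
General solution: y = C₁e^(3x) + C₂e^(-2x)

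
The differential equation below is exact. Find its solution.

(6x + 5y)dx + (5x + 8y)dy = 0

Verify exactness: ∂M/∂y = ∂N/∂x ✓
Find F(x,y) such that ∂F/∂x = M, ∂F/∂y = N
Solution: 3x² + 5xy + 4y² = C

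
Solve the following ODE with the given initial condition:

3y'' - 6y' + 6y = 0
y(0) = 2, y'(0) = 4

General solution: y = e^x(C₁cos(x) + C₂sin(x))
Complex roots r = 1 ± i
Applying ICs: C₁ = 2, C₂ = 2
Particular solution: y = e^x(2cos(x) + 2sin(x))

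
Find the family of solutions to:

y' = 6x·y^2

Separating variables and integrating:
-1/y = 3x^2 + C

General solution: y^-1 = -3x^2 + C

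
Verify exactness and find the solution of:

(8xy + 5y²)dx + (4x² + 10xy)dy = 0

Verify exactness: ∂M/∂y = ∂N/∂x ✓
Find F(x,y) such that ∂F/∂x = M, ∂F/∂y = N
Solution: 4x²y + 5xy² = C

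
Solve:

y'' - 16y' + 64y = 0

Characteristic equation: r² - 16r + 64 = 0
Factored: (r - 8)² = 0
Repeated root: r = 8
General solution: y = (C₁ + C₂x)e^(8x)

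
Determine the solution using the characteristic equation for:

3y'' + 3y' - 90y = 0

Characteristic equation: 3r² + 3r - 90 = 0
Divide by 3: r² + r - 30 = 0
Roots: r = 5, -6 (distinct real)
General solution: y = C₁e^(5x) + C₂e^(-6x)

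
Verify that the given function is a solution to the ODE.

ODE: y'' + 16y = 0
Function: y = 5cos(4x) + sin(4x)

Verification:
y'' = -80cos(4x) - 16sin(4x)
y'' + 16y = 0 ✓

Yes, it is a solution.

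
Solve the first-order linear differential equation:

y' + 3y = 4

Using integrating factor method:

General solution: y = 4/3 + Ce^(-3x)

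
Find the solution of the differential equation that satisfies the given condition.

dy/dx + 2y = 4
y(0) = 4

General solution: y = 2 + Ce^(-2x)
Applying y(0) = 4: C = 4 - 2 = 2
Particular solution: y = 2 + 2e^(-2x)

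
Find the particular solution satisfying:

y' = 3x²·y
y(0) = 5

General solution: y = Ce^(x³)
Applying IC y(0) = 5:
Particular solution: y = 5e^(x³)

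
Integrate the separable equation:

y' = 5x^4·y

Separating variables and integrating:
ln|y| = x^5 + C

General solution: y = Ce^(x^5)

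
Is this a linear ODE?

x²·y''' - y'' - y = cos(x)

Yes. Linear (y and its derivatives appear to the first power only, no products of y terms)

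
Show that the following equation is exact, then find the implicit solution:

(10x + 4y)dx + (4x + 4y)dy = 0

Verify exactness: ∂M/∂y = ∂N/∂x ✓
Find F(x,y) such that ∂F/∂x = M, ∂F/∂y = N
Solution: 5x² + 4xy + 2y² = C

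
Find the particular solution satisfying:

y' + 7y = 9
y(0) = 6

General solution: y = 9/7 + Ce^(-7x)
Applying y(0) = 6: C = 6 - 9/7 = 33/7
Particular solution: y = 9/7 + (33/7)e^(-7x)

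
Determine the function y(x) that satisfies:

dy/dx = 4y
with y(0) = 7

General solution: y = Ce^(4x)
Applying IC y(0) = 7:
Particular solution: y = 7e^(4x)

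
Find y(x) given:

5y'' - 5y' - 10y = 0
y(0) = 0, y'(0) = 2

General solution: y = C₁e^(2x) + C₂e^(-x)
Applying ICs: C₁ = 2/3, C₂ = -2/3
Particular solution: y = (2/3)e^(2x) - (2/3)e^(-x)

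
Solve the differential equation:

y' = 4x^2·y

Separating variables and integrating:
ln|y| = 4x^3/3 + C

General solution: y = Ce^(4x^3/3)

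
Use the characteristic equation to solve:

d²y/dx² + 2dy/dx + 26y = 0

Characteristic equation: r² + 2r + 26 = 0
Roots: r = -1 ± 5i (complex conjugates)
General solution: y = e^(-x)(C₁cos(5x) + C₂sin(5x))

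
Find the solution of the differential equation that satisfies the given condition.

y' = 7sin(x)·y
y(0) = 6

General solution: y = Ce^(-7cos(x))
Applying IC y(0) = 6:
Particular solution: y = 6e^(7(1-cos(x)))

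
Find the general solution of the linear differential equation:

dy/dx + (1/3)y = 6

Using integrating factor method:

General solution: y = 18 + Ce^(-x/3)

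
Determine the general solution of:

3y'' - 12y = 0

Characteristic equation: 3r² - 12 = 0
Divide by 3: r² - 4 = 0
Roots: r = 2, -2 (distinct real)
General solution: y = C₁e^(2x) + C₂e^(-2x)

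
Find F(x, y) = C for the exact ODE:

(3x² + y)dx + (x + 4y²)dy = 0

Verify exactness: ∂M/∂y = ∂N/∂x ✓
Find F(x,y) such that ∂F/∂x = M, ∂F/∂y = N
Solution: x³ + xy + 4y³/3 = C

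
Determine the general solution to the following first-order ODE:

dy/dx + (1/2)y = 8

Using integrating factor method:

General solution: y = 16 + Ce^(-x/2)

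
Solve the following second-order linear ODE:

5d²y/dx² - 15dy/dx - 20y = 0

Characteristic equation: 5r² - 15r - 20 = 0
Divide by 5: r² - 3r - 4 = 0
Roots: r = 4, -1 (distinct real)
General solution: y = C₁e^(4x) + C₂e^(-x)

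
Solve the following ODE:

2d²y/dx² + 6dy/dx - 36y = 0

Characteristic equation: 2r² + 6r - 36 = 0
Divide by 2: r² + 3r - 18 = 0
Roots: r = 3, -6 (distinct real)
General solution: y = C₁e^(3x) + C₂e^(-6x)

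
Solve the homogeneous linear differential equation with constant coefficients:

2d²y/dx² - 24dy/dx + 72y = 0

Characteristic equation: 2r² - 24r + 72 = 0
Divide by 2: r² - 12r + 36 = 0
Factored: (r - 6)² = 0
Repeated root: r = 6
General solution: y = (C₁ + C₂x)e^(6x)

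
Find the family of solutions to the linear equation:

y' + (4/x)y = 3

Using integrating factor method:

General solution: y = (3/5)x + Cx^(-4)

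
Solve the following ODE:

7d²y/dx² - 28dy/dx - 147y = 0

Characteristic equation: 7r² - 28r - 147 = 0
Divide by 7: r² - 4r - 21 = 0
Roots: r = 7, -3 (distinct real)
General solution: y = C₁e^(7x) + C₂e^(-3x)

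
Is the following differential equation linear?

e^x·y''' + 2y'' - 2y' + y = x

Yes. Linear (y and its derivatives appear to the first power only, no products of y terms)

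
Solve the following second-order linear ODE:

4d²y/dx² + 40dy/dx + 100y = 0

Characteristic equation: 4r² + 40r + 100 = 0
Divide by 4: r² + 10r + 25 = 0
Factored: (r + 5)² = 0
Repeated root: r = -5
General solution: y = (C₁ + C₂x)e^(-5x)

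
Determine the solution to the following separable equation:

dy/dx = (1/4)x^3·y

Separating variables and integrating:
ln|y| = x^4/16 + C

General solution: y = Ce^(x^4/16)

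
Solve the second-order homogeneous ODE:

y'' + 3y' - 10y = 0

Characteristic equation: r² + 3r - 10 = 0
Roots: r = 2, -5 (distinct real)
General solution: y = C₁e^(2x) + C₂e^(-5x)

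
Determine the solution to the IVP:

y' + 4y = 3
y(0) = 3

General solution: y = 3/4 + Ce^(-4x)
Applying y(0) = 3: C = 3 - 3/4 = 9/4
Particular solution: y = 3/4 + (9/4)e^(-4x)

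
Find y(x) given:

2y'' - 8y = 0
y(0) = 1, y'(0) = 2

General solution: y = C₁e^(2x) + C₂e^(-2x)
Applying ICs: C₁ = 1, C₂ = 0
Particular solution: y = e^(2x)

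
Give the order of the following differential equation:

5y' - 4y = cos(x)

The order is 1 (highest derivative is of order 1).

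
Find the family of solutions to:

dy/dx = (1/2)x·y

Separating variables and integrating:
ln|y| = x^2/4 + C

General solution: y = Ce^(x^2/4)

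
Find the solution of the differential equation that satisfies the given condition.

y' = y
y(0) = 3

General solution: y = Ce^x
Applying IC y(0) = 3:
Particular solution: y = 3e^x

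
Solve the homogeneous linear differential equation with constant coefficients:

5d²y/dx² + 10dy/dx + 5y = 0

Characteristic equation: 5r² + 10r + 5 = 0
Divide by 5: r² + 2r + 1 = 0
Factored: (r + 1)² = 0
Repeated root: r = -1
General solution: y = (C₁ + C₂x)e^(-x)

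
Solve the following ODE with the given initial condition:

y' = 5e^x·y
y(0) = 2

General solution: y = Ce^(5e^x)
Applying IC y(0) = 2:
Particular solution: y = 2e^(5(e^x - 1))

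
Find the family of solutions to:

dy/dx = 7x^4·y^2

Separating variables and integrating:
-1/y = 7x^5/5 + C

General solution: y^-1 = (-7/5)x^5 + C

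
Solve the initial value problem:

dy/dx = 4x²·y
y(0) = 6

General solution: y = Ce^(4x³/3)
Applying IC y(0) = 6:
Particular solution: y = 6e^(4x³/3)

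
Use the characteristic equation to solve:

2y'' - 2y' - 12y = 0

Characteristic equation: 2r² - 2r - 12 = 0
Divide by 2: r² - r - 6 = 0
Roots: r = 3, -2 (distinct real)
General solution: y = C₁e^(3x) + C₂e^(-2x)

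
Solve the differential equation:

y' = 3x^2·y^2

Separating variables and integrating:
-1/y = x^3 + C

General solution: y^-1 = -x^3 + C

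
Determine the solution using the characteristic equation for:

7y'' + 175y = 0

Characteristic equation: 7r² + 175 = 0
Divide by 7: r² + 25 = 0
Roots: r = ±5i (complex conjugates)
General solution: y = C₁cos(5x) + C₂sin(5x)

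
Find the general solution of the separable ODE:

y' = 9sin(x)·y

Separating variables and integrating:
ln|y| = -9cos(x) + C

General solution: y = Ce^(-9cos(x))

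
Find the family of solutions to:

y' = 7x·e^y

Separating variables and integrating:
-e^(-y) = 7x²/2 + C

General solution: y = -ln(C - 7x²/2)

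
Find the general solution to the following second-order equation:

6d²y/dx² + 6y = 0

Characteristic equation: 6r² + 6 = 0
Divide by 6: r² + 1 = 0
Roots: r = ±i (complex conjugates)
General solution: y = C₁cos(x) + C₂sin(x)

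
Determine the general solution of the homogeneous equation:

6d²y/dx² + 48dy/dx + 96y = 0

Characteristic equation: 6r² + 48r + 96 = 0
Divide by 6: r² + 8r + 16 = 0
Factored: (r + 4)² = 0
Repeated root: r = -4
General solution: y = (C₁ + C₂x)e^(-4x)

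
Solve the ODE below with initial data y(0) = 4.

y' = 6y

General solution: y = Ce^(6x)
Applying IC y(0) = 4:
Particular solution: y = 4e^(6x)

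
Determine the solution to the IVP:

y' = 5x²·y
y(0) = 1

General solution: y = Ce^(5x³/3)
Applying IC y(0) = 1:
Particular solution: y = e^(5x³/3)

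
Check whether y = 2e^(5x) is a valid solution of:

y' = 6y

Verification:
y = 2e^(5x)
y' = 10e^(5x)
But 6y = 12e^(5x)
y' ≠ 6y — the derivative does not match

No, it is not a solution.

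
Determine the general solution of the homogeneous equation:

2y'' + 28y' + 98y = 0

Characteristic equation: 2r² + 28r + 98 = 0
Divide by 2: r² + 14r + 49 = 0
Factored: (r + 7)² = 0
Repeated root: r = -7
General solution: y = (C₁ + C₂x)e^(-7x)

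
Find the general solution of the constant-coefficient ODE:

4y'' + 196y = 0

Characteristic equation: 4r² + 196 = 0
Divide by 4: r² + 49 = 0
Roots: r = ±7i (complex conjugates)
General solution: y = C₁cos(7x) + C₂sin(7x)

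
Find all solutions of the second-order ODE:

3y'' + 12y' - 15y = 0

Characteristic equation: 3r² + 12r - 15 = 0
Divide by 3: r² + 4r - 5 = 0
Roots: r = 1, -5 (distinct real)
General solution: y = C₁e^x + C₂e^(-5x)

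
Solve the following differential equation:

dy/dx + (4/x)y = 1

Using integrating factor method:

General solution: y = (1/5)x + Cx^(-4)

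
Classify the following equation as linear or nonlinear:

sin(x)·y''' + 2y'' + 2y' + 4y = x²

Linear (y and its derivatives appear to the first power only, no products of y terms)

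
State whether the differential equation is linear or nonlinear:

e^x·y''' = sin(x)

Linear (y and its derivatives appear to the first power only, no products of y terms)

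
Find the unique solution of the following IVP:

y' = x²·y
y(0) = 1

General solution: y = Ce^(x³/3)
Applying IC y(0) = 1:
Particular solution: y = e^(x³/3)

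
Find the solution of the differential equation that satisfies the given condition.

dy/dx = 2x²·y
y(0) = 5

General solution: y = Ce^(2x³/3)
Applying IC y(0) = 5:
Particular solution: y = 5e^(2x³/3)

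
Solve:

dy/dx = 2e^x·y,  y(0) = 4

General solution: y = Ce^(2e^x)
Applying IC y(0) = 4:
Particular solution: y = 4e^(2(e^x - 1))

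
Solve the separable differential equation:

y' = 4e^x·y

Separating variables and integrating:
ln|y| = 4e^x + C

General solution: y = Ce^(4e^x)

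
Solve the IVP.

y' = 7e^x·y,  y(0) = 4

General solution: y = Ce^(7e^x)
Applying IC y(0) = 4:
Particular solution: y = 4e^(7(e^x - 1))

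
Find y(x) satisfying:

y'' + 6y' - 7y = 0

Characteristic equation: r² + 6r - 7 = 0
Roots: r = 1, -7 (distinct real)
General solution: y = C₁e^x + C₂e^(-7x)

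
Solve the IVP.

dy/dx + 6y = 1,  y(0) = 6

General solution: y = 1/6 + Ce^(-6x)
Applying y(0) = 6: C = 6 - 1/6 = 35/6
Particular solution: y = 1/6 + (35/6)e^(-6x)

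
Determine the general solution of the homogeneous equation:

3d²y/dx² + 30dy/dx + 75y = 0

Characteristic equation: 3r² + 30r + 75 = 0
Divide by 3: r² + 10r + 25 = 0
Factored: (r + 5)² = 0
Repeated root: r = -5
General solution: y = (C₁ + C₂x)e^(-5x)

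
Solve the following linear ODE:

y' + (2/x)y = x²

Using integrating factor method:

General solution: y = (1/5)x^3 + Cx^(-2)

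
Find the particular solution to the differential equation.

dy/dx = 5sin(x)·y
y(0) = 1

General solution: y = Ce^(-5cos(x))
Applying IC y(0) = 1:
Particular solution: y = e^(5(1-cos(x)))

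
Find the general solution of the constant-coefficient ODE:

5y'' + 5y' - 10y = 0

Characteristic equation: 5r² + 5r - 10 = 0
Divide by 5: r² + r - 2 = 0
Roots: r = 1, -2 (distinct real)
General solution: y = C₁e^x + C₂e^(-2x)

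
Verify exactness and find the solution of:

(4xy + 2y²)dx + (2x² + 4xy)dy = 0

Verify exactness: ∂M/∂y = ∂N/∂x ✓
Find F(x,y) such that ∂F/∂x = M, ∂F/∂y = N
Solution: 2x²y + 2xy² = C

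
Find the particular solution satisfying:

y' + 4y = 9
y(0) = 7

General solution: y = 9/4 + Ce^(-4x)
Applying y(0) = 7: C = 7 - 9/4 = 19/4
Particular solution: y = 9/4 + (19/4)e^(-4x)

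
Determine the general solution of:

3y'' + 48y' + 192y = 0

Characteristic equation: 3r² + 48r + 192 = 0
Divide by 3: r² + 16r + 64 = 0
Factored: (r + 8)² = 0
Repeated root: r = -8
General solution: y = (C₁ + C₂x)e^(-8x)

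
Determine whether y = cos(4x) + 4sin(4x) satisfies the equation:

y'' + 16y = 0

Verification:
y'' = -16cos(4x) - 64sin(4x)
y'' + 16y = 0 ✓

Yes, it is a solution.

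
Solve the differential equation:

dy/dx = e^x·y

Separating variables and integrating:
ln|y| = e^x + C

General solution: y = Ce^(e^x)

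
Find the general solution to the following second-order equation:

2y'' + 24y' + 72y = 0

Characteristic equation: 2r² + 24r + 72 = 0
Divide by 2: r² + 12r + 36 = 0
Factored: (r + 6)² = 0
Repeated root: r = -6
General solution: y = (C₁ + C₂x)e^(-6x)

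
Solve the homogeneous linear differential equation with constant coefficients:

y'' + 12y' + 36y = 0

Characteristic equation: r² + 12r + 36 = 0
Factored: (r + 6)² = 0
Repeated root: r = -6
General solution: y = (C₁ + C₂x)e^(-6x)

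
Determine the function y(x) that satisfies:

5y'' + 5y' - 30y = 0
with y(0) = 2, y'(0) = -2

General solution: y = C₁e^(2x) + C₂e^(-3x)
Applying ICs: C₁ = 4/5, C₂ = 6/5
Particular solution: y = (4/5)e^(2x) + (6/5)e^(-3x)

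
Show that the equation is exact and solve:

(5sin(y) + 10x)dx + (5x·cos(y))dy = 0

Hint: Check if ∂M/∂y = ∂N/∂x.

Verify exactness: ∂M/∂y = ∂N/∂x ✓
Find F(x,y) such that ∂F/∂x = M, ∂F/∂y = N
Solution: 5x·sin(y) + 5x² = C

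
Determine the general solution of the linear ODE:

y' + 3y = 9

Using integrating factor method:

General solution: y = 3 + Ce^(-3x)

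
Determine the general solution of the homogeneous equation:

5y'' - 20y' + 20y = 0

Characteristic equation: 5r² - 20r + 20 = 0
Divide by 5: r² - 4r + 4 = 0
Factored: (r - 2)² = 0
Repeated root: r = 2
General solution: y = (C₁ + C₂x)e^(2x)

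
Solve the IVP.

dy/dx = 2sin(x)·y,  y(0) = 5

General solution: y = Ce^(-2cos(x))
Applying IC y(0) = 5:
Particular solution: y = 5e^(2(1-cos(x)))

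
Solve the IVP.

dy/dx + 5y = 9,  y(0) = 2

General solution: y = 9/5 + Ce^(-5x)
Applying y(0) = 2: C = 2 - 9/5 = 1/5
Particular solution: y = 9/5 + (1/5)e^(-5x)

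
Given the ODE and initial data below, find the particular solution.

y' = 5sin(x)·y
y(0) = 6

General solution: y = Ce^(-5cos(x))
Applying IC y(0) = 6:
Particular solution: y = 6e^(5(1-cos(x)))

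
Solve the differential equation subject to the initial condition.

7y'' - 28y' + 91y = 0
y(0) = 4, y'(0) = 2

General solution: y = e^(2x)(C₁cos(3x) + C₂sin(3x))
Complex roots r = 2 ± 3i
Applying ICs: C₁ = 4, C₂ = -2
Particular solution: y = e^(2x)(4cos(3x) - 2sin(3x))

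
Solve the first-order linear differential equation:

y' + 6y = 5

Using integrating factor method:

General solution: y = 5/6 + Ce^(-6x)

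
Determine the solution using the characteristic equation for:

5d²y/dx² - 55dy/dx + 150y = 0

Characteristic equation: 5r² - 55r + 150 = 0
Divide by 5: r² - 11r + 30 = 0
Roots: r = 5, 6 (distinct real)
General solution: y = C₁e^(5x) + C₂e^(6x)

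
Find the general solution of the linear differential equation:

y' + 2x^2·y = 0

Using integrating factor method:

General solution: y = Ce^(-2x^3/3)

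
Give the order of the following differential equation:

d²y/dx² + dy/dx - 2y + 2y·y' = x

The order is 2 (highest derivative is of order 2).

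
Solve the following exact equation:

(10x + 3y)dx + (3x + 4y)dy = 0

Verify exactness: ∂M/∂y = ∂N/∂x ✓
Find F(x,y) such that ∂F/∂x = M, ∂F/∂y = N
Solution: 5x² + 3xy + 2y² = C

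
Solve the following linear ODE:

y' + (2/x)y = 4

Using integrating factor method:

General solution: y = (4/3)x + Cx^(-2)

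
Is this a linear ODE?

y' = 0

Yes. Linear (y and its derivatives appear to the first power only, no products of y terms)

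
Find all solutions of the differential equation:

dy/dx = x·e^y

Separating variables and integrating:
-e^(-y) = x²/2 + C

General solution: y = -ln(C - x²/2)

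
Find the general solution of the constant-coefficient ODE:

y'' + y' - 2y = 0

Characteristic equation: r² + r - 2 = 0
Roots: r = 1, -2 (distinct real)
General solution: y = C₁e^x + C₂e^(-2x)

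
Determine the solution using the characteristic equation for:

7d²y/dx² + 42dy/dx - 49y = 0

Characteristic equation: 7r² + 42r - 49 = 0
Divide by 7: r² + 6r - 7 = 0
Roots: r = 1, -7 (distinct real)
General solution: y = C₁e^x + C₂e^(-7x)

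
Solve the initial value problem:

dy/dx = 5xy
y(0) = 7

General solution: y = Ce^(5x²/2)
Applying IC y(0) = 7:
Particular solution: y = 7e^(5x²/2)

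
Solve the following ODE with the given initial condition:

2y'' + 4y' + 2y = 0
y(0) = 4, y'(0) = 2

General solution: y = (C₁ + C₂x)e^(-x)
Repeated root r = -1
Applying ICs: C₁ = 4, C₂ = 6
Particular solution: y = (4 + 6x)e^(-x)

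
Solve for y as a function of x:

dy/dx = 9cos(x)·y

Separating variables and integrating:
ln|y| = 9sin(x) + C

General solution: y = Ce^(9sin(x))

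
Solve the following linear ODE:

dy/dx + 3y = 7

Using integrating factor method:

General solution: y = 7/3 + Ce^(-3x)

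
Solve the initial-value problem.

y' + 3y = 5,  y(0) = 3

General solution: y = 5/3 + Ce^(-3x)
Applying y(0) = 3: C = 3 - 5/3 = 4/3
Particular solution: y = 5/3 + (4/3)e^(-3x)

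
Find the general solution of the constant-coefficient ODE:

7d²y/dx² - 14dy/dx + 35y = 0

Characteristic equation: 7r² - 14r + 35 = 0
Divide by 7: r² - 2r + 5 = 0
Roots: r = 1 ± 2i (complex conjugates)
General solution: y = e^x(C₁cos(2x) + C₂sin(2x))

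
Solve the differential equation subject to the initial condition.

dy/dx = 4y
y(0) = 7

General solution: y = Ce^(4x)
Applying IC y(0) = 7:
Particular solution: y = 7e^(4x)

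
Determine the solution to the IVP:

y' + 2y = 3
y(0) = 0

General solution: y = 3/2 + Ce^(-2x)
Applying y(0) = 0: C = 0 - 3/2 = -3/2
Particular solution: y = 3/2 - (3/2)e^(-2x)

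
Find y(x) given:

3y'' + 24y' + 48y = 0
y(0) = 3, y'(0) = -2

General solution: y = (C₁ + C₂x)e^(-4x)
Repeated root r = -4
Applying ICs: C₁ = 3, C₂ = 10
Particular solution: y = (3 + 10x)e^(-4x)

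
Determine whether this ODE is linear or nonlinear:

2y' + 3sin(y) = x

Nonlinear (sin(y) is nonlinear in y)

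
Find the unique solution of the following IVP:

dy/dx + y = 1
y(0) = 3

General solution: y = 1 + Ce^(-x)
Applying y(0) = 3: C = 3 - 1 = 2
Particular solution: y = 1 + 2e^(-x)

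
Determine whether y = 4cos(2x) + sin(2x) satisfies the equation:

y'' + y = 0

Verification:
y'' = -16cos(2x) - 4sin(2x)
y'' + y ≠ 0 (frequency mismatch: got 4 instead of 1)

No, it is not a solution.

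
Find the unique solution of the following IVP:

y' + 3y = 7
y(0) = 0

General solution: y = 7/3 + Ce^(-3x)
Applying y(0) = 0: C = 0 - 7/3 = -7/3
Particular solution: y = 7/3 - (7/3)e^(-3x)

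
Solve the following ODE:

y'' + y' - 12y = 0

Characteristic equation: r² + r - 12 = 0
Roots: r = 3, -4 (distinct real)
General solution: y = C₁e^(3x) + C₂e^(-4x)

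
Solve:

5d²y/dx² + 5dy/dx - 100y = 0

Characteristic equation: 5r² + 5r - 100 = 0
Divide by 5: r² + r - 20 = 0
Roots: r = 4, -5 (distinct real)
General solution: y = C₁e^(4x) + C₂e^(-5x)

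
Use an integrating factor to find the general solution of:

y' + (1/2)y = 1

Using integrating factor method:

General solution: y = 2 + Ce^(-x/2)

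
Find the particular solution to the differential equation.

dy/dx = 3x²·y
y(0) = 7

General solution: y = Ce^(x³)
Applying IC y(0) = 7:
Particular solution: y = 7e^(x³)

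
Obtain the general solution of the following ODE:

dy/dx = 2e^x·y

Separating variables and integrating:
ln|y| = 2e^x + C

General solution: y = Ce^(2e^x)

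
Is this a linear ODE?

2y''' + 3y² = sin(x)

No. Nonlinear (y² term)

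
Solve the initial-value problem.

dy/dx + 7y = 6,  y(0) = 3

General solution: y = 6/7 + Ce^(-7x)
Applying y(0) = 3: C = 3 - 6/7 = 15/7
Particular solution: y = 6/7 + (15/7)e^(-7x)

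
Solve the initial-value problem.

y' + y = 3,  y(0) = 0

General solution: y = 3 + Ce^(-x)
Applying y(0) = 0: C = 0 - 3 = -3
Particular solution: y = 3 - 3e^(-x)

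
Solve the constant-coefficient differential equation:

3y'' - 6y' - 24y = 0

Characteristic equation: 3r² - 6r - 24 = 0
Divide by 3: r² - 2r - 8 = 0
Roots: r = 4, -2 (distinct real)
General solution: y = C₁e^(4x) + C₂e^(-2x)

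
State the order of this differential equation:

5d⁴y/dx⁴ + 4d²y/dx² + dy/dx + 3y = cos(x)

The order is 4 (highest derivative is of order 4).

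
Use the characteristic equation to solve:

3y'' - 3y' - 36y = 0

Characteristic equation: 3r² - 3r - 36 = 0
Divide by 3: r² - r - 12 = 0
Roots: r = 4, -3 (distinct real)
General solution: y = C₁e^(4x) + C₂e^(-3x)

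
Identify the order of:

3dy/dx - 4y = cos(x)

The order is 1 (highest derivative is of order 1).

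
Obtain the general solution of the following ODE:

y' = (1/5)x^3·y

Separating variables and integrating:
ln|y| = x^4/20 + C

General solution: y = Ce^(x^4/20)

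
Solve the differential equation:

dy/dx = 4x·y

Separating variables and integrating:
ln|y| = 2x^2 + C

General solution: y = Ce^(2x^2)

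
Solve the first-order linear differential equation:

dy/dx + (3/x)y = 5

Using integrating factor method:

General solution: y = (5/4)x + Cx^(-3)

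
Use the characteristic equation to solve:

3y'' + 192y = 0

Characteristic equation: 3r² + 192 = 0
Divide by 3: r² + 64 = 0
Roots: r = ±8i (complex conjugates)
General solution: y = C₁cos(8x) + C₂sin(8x)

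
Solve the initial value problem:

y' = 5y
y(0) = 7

General solution: y = Ce^(5x)
Applying IC y(0) = 7:
Particular solution: y = 7e^(5x)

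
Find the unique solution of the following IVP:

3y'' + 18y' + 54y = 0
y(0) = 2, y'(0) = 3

General solution: y = e^(-3x)(C₁cos(3x) + C₂sin(3x))
Complex roots r = -3 ± 3i
Applying ICs: C₁ = 2, C₂ = 3
Particular solution: y = e^(-3x)(2cos(3x) + 3sin(3x))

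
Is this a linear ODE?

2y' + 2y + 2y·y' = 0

No. Nonlinear (product y·y')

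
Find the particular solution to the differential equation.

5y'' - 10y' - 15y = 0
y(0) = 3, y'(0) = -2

General solution: y = C₁e^(3x) + C₂e^(-x)
Applying ICs: C₁ = 1/4, C₂ = 11/4
Particular solution: y = (1/4)e^(3x) + (11/4)e^(-x)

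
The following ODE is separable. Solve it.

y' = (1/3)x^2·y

Separating variables and integrating:
ln|y| = x^3/9 + C

General solution: y = Ce^(x^3/9)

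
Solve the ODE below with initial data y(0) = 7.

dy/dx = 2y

General solution: y = Ce^(2x)
Applying IC y(0) = 7:
Particular solution: y = 7e^(2x)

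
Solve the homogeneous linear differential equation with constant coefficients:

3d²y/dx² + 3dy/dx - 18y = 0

Characteristic equation: 3r² + 3r - 18 = 0
Divide by 3: r² + r - 6 = 0
Roots: r = 2, -3 (distinct real)
General solution: y = C₁e^(2x) + C₂e^(-3x)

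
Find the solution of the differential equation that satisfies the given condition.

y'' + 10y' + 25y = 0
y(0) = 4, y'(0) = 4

General solution: y = (C₁ + C₂x)e^(-5x)
Repeated root r = -5
Applying ICs: C₁ = 4, C₂ = 24
Particular solution: y = (4 + 24x)e^(-5x)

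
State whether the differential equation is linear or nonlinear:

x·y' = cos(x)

Linear (y and its derivatives appear to the first power only, no products of y terms)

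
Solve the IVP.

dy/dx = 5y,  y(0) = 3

General solution: y = Ce^(5x)
Applying IC y(0) = 3:
Particular solution: y = 3e^(5x)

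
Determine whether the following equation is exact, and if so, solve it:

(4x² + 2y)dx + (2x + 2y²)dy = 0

Verify exactness: ∂M/∂y = ∂N/∂x ✓
Find F(x,y) such that ∂F/∂x = M, ∂F/∂y = N
Solution: 4x³/3 + 2xy + 2y³/3 = C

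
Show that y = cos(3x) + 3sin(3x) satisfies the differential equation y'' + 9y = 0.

Verification:
y'' = -9cos(3x) - 27sin(3x)
y'' + 9y = 0 ✓

Yes, it is a solution.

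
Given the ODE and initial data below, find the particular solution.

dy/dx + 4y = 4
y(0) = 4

General solution: y = 1 + Ce^(-4x)
Applying y(0) = 4: C = 4 - 1 = 3
Particular solution: y = 1 + 3e^(-4x)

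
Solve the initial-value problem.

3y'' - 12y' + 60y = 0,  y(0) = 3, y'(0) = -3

General solution: y = e^(2x)(C₁cos(4x) + C₂sin(4x))
Complex roots r = 2 ± 4i
Applying ICs: C₁ = 3, C₂ = -9/4
Particular solution: y = e^(2x)(3cos(4x) - (9/4)sin(4x))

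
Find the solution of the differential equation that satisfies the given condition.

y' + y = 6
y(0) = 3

General solution: y = 6 + Ce^(-x)
Applying y(0) = 3: C = 3 - 6 = -3
Particular solution: y = 6 - 3e^(-x)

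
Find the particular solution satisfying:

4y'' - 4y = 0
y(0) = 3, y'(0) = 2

General solution: y = C₁e^x + C₂e^(-x)
Applying ICs: C₁ = 5/2, C₂ = 1/2
Particular solution: y = (5/2)e^x + (1/2)e^(-x)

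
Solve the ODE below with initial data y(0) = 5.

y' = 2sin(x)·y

General solution: y = Ce^(-2cos(x))
Applying IC y(0) = 5:
Particular solution: y = 5e^(2(1-cos(x)))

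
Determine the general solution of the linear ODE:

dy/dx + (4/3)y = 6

Using integrating factor method:

General solution: y = 9/2 + Ce^(-4x/3)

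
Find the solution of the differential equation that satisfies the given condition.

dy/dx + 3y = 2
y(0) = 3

General solution: y = 2/3 + Ce^(-3x)
Applying y(0) = 3: C = 3 - 2/3 = 7/3
Particular solution: y = 2/3 + (7/3)e^(-3x)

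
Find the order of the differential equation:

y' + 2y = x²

The order is 1 (highest derivative is of order 1).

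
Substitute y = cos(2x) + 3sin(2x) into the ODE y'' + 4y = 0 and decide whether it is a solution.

Verification:
y'' = -4cos(2x) - 12sin(2x)
y'' + 4y = 0 ✓

Yes, it is a solution.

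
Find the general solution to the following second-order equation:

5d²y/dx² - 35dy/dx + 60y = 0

Characteristic equation: 5r² - 35r + 60 = 0
Divide by 5: r² - 7r + 12 = 0
Roots: r = 4, 3 (distinct real)
General solution: y = C₁e^(4x) + C₂e^(3x)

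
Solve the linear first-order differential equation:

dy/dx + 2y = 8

Using integrating factor method:

General solution: y = 4 + Ce^(-2x)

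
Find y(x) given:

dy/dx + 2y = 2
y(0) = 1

General solution: y = 1 + Ce^(-2x)
Applying y(0) = 1: C = 1 - 1 = 0
Particular solution: y = 1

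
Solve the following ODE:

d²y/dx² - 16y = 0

Characteristic equation: r² - 16 = 0
Roots: r = 4, -4 (distinct real)
General solution: y = C₁e^(4x) + C₂e^(-4x)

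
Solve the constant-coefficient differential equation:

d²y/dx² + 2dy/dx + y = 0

Characteristic equation: r² + 2r + 1 = 0
Factored: (r + 1)² = 0
Repeated root: r = -1
General solution: y = (C₁ + C₂x)e^(-x)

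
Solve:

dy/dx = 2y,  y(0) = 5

General solution: y = Ce^(2x)
Applying IC y(0) = 5:
Particular solution: y = 5e^(2x)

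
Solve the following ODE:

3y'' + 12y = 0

Characteristic equation: 3r² + 12 = 0
Divide by 3: r² + 4 = 0
Roots: r = ±2i (complex conjugates)
General solution: y = C₁cos(2x) + C₂sin(2x)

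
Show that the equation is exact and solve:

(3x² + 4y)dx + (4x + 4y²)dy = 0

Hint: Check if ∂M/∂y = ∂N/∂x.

Verify exactness: ∂M/∂y = ∂N/∂x ✓
Find F(x,y) such that ∂F/∂x = M, ∂F/∂y = N
Solution: x³ + 4xy + 4y³/3 = C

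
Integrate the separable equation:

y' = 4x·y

Separating variables and integrating:
ln|y| = 2x^2 + C

General solution: y = Ce^(2x^2)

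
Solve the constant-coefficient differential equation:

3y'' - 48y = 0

Characteristic equation: 3r² - 48 = 0
Divide by 3: r² - 16 = 0
Roots: r = 4, -4 (distinct real)
General solution: y = C₁e^(4x) + C₂e^(-4x)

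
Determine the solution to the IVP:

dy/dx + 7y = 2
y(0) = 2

General solution: y = 2/7 + Ce^(-7x)
Applying y(0) = 2: C = 2 - 2/7 = 12/7
Particular solution: y = 2/7 + (12/7)e^(-7x)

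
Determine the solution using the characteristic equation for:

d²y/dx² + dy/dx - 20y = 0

Characteristic equation: r² + r - 20 = 0
Roots: r = 4, -5 (distinct real)
General solution: y = C₁e^(4x) + C₂e^(-5x)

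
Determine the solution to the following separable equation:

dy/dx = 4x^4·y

Separating variables and integrating:
ln|y| = 4x^5/5 + C

General solution: y = Ce^(4x^5/5)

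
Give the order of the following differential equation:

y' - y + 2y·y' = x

The order is 1 (highest derivative is of order 1).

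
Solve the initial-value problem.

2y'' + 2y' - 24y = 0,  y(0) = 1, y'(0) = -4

General solution: y = C₁e^(3x) + C₂e^(-4x)
Applying ICs: C₁ = 0, C₂ = 1
Particular solution: y = e^(-4x)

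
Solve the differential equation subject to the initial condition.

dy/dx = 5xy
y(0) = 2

General solution: y = Ce^(5x²/2)
Applying IC y(0) = 2:
Particular solution: y = 2e^(5x²/2)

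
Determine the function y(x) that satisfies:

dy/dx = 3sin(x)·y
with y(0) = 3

General solution: y = Ce^(-3cos(x))
Applying IC y(0) = 3:
Particular solution: y = 3e^(3(1-cos(x)))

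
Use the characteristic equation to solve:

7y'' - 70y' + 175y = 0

Characteristic equation: 7r² - 70r + 175 = 0
Divide by 7: r² - 10r + 25 = 0
Factored: (r - 5)² = 0
Repeated root: r = 5
General solution: y = (C₁ + C₂x)e^(5x)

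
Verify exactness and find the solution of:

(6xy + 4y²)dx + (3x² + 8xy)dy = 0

Verify exactness: ∂M/∂y = ∂N/∂x ✓
Find F(x,y) such that ∂F/∂x = M, ∂F/∂y = N
Solution: 3x²y + 4xy² = C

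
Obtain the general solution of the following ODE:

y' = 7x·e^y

Separating variables and integrating:
-e^(-y) = 7x²/2 + C

General solution: y = -ln(C - 7x²/2)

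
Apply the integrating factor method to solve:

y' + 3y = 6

Using integrating factor method:

General solution: y = 2 + Ce^(-3x)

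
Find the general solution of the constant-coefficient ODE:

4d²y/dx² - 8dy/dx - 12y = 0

Characteristic equation: 4r² - 8r - 12 = 0
Divide by 4: r² - 2r - 3 = 0
Roots: r = 3, -1 (distinct real)
General solution: y = C₁e^(3x) + C₂e^(-x)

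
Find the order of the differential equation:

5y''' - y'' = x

The order is 3 (highest derivative is of order 3).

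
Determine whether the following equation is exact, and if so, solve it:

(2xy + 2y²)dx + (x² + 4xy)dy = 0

Verify exactness: ∂M/∂y = ∂N/∂x ✓
Find F(x,y) such that ∂F/∂x = M, ∂F/∂y = N
Solution: x²y + 2xy² = C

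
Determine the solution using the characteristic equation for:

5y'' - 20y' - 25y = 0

Characteristic equation: 5r² - 20r - 25 = 0
Divide by 5: r² - 4r - 5 = 0
Roots: r = 5, -1 (distinct real)
General solution: y = C₁e^(5x) + C₂e^(-x)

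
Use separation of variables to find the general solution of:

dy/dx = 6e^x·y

Separating variables and integrating:
ln|y| = 6e^x + C

General solution: y = Ce^(6e^x)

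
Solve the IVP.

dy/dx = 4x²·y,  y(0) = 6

General solution: y = Ce^(4x³/3)
Applying IC y(0) = 6:
Particular solution: y = 6e^(4x³/3)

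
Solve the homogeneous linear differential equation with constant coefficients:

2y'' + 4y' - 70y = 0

Characteristic equation: 2r² + 4r - 70 = 0
Divide by 2: r² + 2r - 35 = 0
Roots: r = 5, -7 (distinct real)
General solution: y = C₁e^(5x) + C₂e^(-7x)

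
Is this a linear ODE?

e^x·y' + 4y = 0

Yes. Linear (y and its derivatives appear to the first power only, no products of y terms)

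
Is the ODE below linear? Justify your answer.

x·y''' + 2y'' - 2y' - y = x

Yes. Linear (y and its derivatives appear to the first power only, no products of y terms)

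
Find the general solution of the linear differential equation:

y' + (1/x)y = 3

Using integrating factor method:

General solution: y = (3/2)x + C/x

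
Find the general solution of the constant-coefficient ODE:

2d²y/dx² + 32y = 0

Characteristic equation: 2r² + 32 = 0
Divide by 2: r² + 16 = 0
Roots: r = ±4i (complex conjugates)
General solution: y = C₁cos(4x) + C₂sin(4x)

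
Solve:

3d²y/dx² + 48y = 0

Characteristic equation: 3r² + 48 = 0
Divide by 3: r² + 16 = 0
Roots: r = ±4i (complex conjugates)
General solution: y = C₁cos(4x) + C₂sin(4x)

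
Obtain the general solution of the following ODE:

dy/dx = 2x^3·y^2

Separating variables and integrating:
-1/y = x^4/2 + C

General solution: y^-1 = (-1/2)x^4 + C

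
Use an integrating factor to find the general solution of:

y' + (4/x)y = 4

Using integrating factor method:

General solution: y = (4/5)x + Cx^(-4)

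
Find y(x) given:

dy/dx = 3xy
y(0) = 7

General solution: y = Ce^(3x²/2)
Applying IC y(0) = 7:
Particular solution: y = 7e^(3x²/2)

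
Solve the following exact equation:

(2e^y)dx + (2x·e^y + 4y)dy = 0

Verify exactness: ∂M/∂y = ∂N/∂x ✓
Find F(x,y) such that ∂F/∂x = M, ∂F/∂y = N
Solution: 2x·e^y + 2y² = C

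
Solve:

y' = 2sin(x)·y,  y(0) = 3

General solution: y = Ce^(-2cos(x))
Applying IC y(0) = 3:
Particular solution: y = 3e^(2(1-cos(x)))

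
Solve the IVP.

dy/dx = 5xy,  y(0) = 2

General solution: y = Ce^(5x²/2)
Applying IC y(0) = 2:
Particular solution: y = 2e^(5x²/2)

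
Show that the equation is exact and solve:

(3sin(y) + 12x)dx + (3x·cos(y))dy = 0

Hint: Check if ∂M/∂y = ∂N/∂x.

Verify exactness: ∂M/∂y = ∂N/∂x ✓
Find F(x,y) such that ∂F/∂x = M, ∂F/∂y = N
Solution: 3x·sin(y) + 6x² = C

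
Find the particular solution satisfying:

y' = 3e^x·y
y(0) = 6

General solution: y = Ce^(3e^x)
Applying IC y(0) = 6:
Particular solution: y = 6e^(3(e^x - 1))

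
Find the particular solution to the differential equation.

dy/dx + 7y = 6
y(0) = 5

General solution: y = 6/7 + Ce^(-7x)
Applying y(0) = 5: C = 5 - 6/7 = 29/7
Particular solution: y = 6/7 + (29/7)e^(-7x)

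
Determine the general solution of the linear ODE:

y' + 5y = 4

Using integrating factor method:

General solution: y = 4/5 + Ce^(-5x)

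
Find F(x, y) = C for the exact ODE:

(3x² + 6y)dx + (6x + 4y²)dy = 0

Verify exactness: ∂M/∂y = ∂N/∂x ✓
Find F(x,y) such that ∂F/∂x = M, ∂F/∂y = N
Solution: x³ + 6xy + 4y³/3 = C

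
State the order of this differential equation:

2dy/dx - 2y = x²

The order is 1 (highest derivative is of order 1).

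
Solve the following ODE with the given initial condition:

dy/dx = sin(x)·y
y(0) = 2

General solution: y = Ce^(-cos(x))
Applying IC y(0) = 2:
Particular solution: y = 2e^(1-cos(x))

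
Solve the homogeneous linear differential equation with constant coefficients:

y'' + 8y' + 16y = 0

Characteristic equation: r² + 8r + 16 = 0
Factored: (r + 4)² = 0
Repeated root: r = -4
General solution: y = (C₁ + C₂x)e^(-4x)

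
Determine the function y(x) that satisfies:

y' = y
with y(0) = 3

General solution: y = Ce^x
Applying IC y(0) = 3:
Particular solution: y = 3e^x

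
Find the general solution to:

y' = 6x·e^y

Separating variables and integrating:
-e^(-y) = 3x² + C

General solution: y = -ln(C - 3x²)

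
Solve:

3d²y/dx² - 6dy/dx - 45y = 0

Characteristic equation: 3r² - 6r - 45 = 0
Divide by 3: r² - 2r - 15 = 0
Roots: r = 5, -3 (distinct real)
General solution: y = C₁e^(5x) + C₂e^(-3x)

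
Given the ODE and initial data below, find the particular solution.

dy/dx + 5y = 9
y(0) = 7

General solution: y = 9/5 + Ce^(-5x)
Applying y(0) = 7: C = 7 - 9/5 = 26/5
Particular solution: y = 9/5 + (26/5)e^(-5x)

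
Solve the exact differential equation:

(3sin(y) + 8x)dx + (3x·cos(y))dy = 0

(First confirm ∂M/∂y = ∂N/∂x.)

Verify exactness: ∂M/∂y = ∂N/∂x ✓
Find F(x,y) such that ∂F/∂x = M, ∂F/∂y = N
Solution: 3x·sin(y) + 4x² = C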